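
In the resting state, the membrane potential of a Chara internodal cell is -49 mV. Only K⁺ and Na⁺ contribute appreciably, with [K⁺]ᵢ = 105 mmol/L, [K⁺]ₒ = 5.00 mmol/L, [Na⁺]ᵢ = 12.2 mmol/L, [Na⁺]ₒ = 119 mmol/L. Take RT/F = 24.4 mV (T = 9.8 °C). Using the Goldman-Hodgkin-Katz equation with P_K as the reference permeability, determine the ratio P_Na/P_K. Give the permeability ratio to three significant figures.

0.0775

Let α = P_Na/P_K. GHK: Vm = 24.4·ln[(Kₒ + α·Naₒ)/(Kᵢ + α·Naᵢ)].
e^(Vm/24.4) = e^(-49.0/24.4) = 0.13423
So 0.13423·(Kᵢ + α·Naᵢ) = Kₒ + α·Naₒ → α = (0.13423·105.0 − 5.0) / (119.0 − 0.13423·12.2)
α = (14.09 − 5.0) / (119.0 − 1.638) = 9.094/117.4 = 0.07749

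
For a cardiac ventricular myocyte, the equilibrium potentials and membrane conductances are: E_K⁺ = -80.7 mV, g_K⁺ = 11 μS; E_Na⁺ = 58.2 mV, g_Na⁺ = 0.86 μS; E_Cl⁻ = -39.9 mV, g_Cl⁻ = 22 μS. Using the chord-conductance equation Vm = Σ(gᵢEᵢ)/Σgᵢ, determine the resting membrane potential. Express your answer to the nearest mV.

Σ gᵢEᵢ = 11·(-80.7) + 0.86·(58.2) + 22·(-39.9) = -1715.45
Σ gᵢ = 11 + 0.86 + 22 = 33.86
Vm = -1715.45 / 33.86 = -50.66 mV

-51 mV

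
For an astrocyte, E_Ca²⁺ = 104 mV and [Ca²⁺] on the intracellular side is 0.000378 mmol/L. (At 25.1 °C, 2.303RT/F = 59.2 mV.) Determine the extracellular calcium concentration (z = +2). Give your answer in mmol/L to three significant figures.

1.23 mmol/L

Nernst: E = (59.2/2) · log₁₀([out]/[in]), so log₁₀([out]/[in]) = 104.0 × 2 / 59.2 = 3.5135.
[out]/[in] = 10^(3.5135) = 3262.
[out] = 3262 × 0.000378 = 1.233 mmol/L.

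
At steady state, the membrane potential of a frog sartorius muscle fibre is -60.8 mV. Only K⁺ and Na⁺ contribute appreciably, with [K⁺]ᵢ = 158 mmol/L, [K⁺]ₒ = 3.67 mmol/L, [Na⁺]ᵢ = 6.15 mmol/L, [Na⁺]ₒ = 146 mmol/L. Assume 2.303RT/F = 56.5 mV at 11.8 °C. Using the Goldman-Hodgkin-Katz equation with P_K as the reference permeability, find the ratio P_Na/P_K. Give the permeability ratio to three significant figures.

Let α = P_Na/P_K. GHK: Vm = 56.5·log₁₀[(Kₒ + α·Naₒ)/(Kᵢ + α·Naᵢ)].
10^(Vm/56.5) = 10^(-60.8/56.5) = 0.083925
So 0.083925·(Kᵢ + α·Naᵢ) = Kₒ + α·Naₒ → α = (0.083925·158.0 − 3.67) / (146.0 − 0.083925·6.15)
α = (13.26 − 3.67) / (146.0 − 0.5161) = 9.59/145.5 = 0.06592

0.0659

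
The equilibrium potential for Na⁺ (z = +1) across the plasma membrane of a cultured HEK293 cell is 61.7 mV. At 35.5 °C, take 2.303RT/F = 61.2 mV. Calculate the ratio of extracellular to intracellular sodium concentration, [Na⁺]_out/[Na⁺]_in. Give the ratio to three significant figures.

log₁₀([out]/[in]) = E·z/(61.2) = 61.7 × 1 / 61.2 = 1.0082
[out]/[in] = 10^(1.0082) = 10.19

10.2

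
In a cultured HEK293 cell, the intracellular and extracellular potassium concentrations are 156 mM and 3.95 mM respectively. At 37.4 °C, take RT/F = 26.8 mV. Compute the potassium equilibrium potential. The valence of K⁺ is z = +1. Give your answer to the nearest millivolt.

-99 mV

E = (26.8/z) · ln([K⁺]_out/[K⁺]_in) with z = +1.
= (26.8/1) · ln(3.95/156) = 26.80 · ln(0.02532)
= 26.80 · (-3.6761) = -98.52 mV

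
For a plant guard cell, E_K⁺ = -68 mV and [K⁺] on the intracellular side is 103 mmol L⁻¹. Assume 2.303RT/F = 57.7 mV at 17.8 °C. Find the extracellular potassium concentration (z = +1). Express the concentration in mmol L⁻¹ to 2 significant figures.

6.8 mmol L⁻¹

Nernst: E = (57.7/1) · log₁₀([out]/[in]), so log₁₀([out]/[in]) = -68.0 × 1 / 57.7 = -1.1785.
[out]/[in] = 10^(-1.1785) = 0.0663.
[out] = 0.0663 × 103 = 6.829 mmol L⁻¹.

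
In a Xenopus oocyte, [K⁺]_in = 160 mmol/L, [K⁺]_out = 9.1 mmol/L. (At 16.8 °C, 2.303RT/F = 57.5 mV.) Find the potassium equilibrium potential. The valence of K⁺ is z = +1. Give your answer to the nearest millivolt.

E = (57.5/z) · log₁₀([K⁺]_out/[K⁺]_in) with z = +1.
= (57.5/1) · log₁₀(9.1/160) = 57.50 · log₁₀(0.05687)
= 57.50 · (-1.2451) = -71.59 mV

-72 mV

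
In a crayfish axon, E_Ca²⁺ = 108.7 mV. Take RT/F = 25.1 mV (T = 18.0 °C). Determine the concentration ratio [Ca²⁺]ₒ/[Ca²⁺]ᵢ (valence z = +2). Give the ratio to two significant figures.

5800

ln([out]/[in]) = E·z/(25.1) = 108.7 × 2 / 25.1 = 8.6614
[out]/[in] = e^(8.6614) = 5775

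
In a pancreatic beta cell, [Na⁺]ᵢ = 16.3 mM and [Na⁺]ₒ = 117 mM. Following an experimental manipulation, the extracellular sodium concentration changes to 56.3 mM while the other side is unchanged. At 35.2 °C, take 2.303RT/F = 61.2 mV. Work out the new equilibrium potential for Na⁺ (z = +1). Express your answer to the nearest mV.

33 mV

After the shift: [Na⁺]_out = 56.3, [Na⁺]_in = 16.3 mM.
E_new = (61.2/1)·log₁₀(56.3/16.3) = 61.20 · (0.5383) = 32.95 mV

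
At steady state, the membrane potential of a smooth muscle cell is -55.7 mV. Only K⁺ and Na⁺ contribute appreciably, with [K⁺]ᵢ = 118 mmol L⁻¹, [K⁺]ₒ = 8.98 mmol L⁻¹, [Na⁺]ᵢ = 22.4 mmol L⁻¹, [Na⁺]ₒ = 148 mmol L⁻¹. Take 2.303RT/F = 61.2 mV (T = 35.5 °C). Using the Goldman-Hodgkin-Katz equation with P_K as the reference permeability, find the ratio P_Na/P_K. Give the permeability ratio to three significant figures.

Let α = P_Na/P_K. GHK: Vm = 61.2·log₁₀[(Kₒ + α·Naₒ)/(Kᵢ + α·Naᵢ)].
10^(Vm/61.2) = 10^(-55.7/61.2) = 0.12299
So 0.12299·(Kᵢ + α·Naᵢ) = Kₒ + α·Naₒ → α = (0.12299·118.0 − 8.98) / (148.0 − 0.12299·22.4)
α = (14.51 − 8.98) / (148.0 − 2.755) = 5.533/145.2 = 0.03809

0.0381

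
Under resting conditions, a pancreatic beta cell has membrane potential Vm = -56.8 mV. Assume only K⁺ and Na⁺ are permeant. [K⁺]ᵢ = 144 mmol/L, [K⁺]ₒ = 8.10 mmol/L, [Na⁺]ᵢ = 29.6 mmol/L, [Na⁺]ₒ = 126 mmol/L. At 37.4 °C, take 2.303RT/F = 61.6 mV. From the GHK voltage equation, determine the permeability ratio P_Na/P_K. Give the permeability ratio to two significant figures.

0.075

Let α = P_Na/P_K. GHK: Vm = 61.6·log₁₀[(Kₒ + α·Naₒ)/(Kᵢ + α·Naᵢ)].
10^(Vm/61.6) = 10^(-56.8/61.6) = 0.11965
So 0.11965·(Kᵢ + α·Naᵢ) = Kₒ + α·Naₒ → α = (0.11965·144.0 − 8.1) / (126.0 − 0.11965·29.6)
α = (17.23 − 8.1) / (126.0 − 3.542) = 9.13/122.5 = 0.07456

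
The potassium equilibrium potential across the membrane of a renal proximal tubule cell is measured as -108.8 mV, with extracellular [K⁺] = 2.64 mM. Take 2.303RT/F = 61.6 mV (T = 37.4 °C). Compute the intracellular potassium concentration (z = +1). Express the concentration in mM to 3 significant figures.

Nernst: E = (61.6/1) · log₁₀([out]/[in]), so log₁₀([out]/[in]) = -108.8 × 1 / 61.6 = -1.7662.
[out]/[in] = 10^(-1.7662) = 0.01713.
[in] = 2.64 / 0.01713 = 154.1 mM.

154 mM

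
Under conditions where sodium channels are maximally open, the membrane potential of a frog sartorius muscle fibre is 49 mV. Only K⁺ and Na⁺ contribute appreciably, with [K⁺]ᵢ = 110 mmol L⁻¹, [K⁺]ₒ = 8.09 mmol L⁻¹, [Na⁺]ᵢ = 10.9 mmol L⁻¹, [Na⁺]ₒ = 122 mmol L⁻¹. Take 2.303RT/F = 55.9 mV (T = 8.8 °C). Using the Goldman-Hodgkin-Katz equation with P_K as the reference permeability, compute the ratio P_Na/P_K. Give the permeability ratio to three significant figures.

20.5

Let α = P_Na/P_K. GHK: Vm = 55.9·log₁₀[(Kₒ + α·Naₒ)/(Kᵢ + α·Naᵢ)].
10^(Vm/55.9) = 10^(49.0/55.9) = 7.526
So 7.526·(Kᵢ + α·Naᵢ) = Kₒ + α·Naₒ → α = (7.526·110.0 − 8.09) / (122.0 − 7.526·10.9)
α = (827.9 − 8.09) / (122.0 − 82.03) = 819.8/39.97 = 20.51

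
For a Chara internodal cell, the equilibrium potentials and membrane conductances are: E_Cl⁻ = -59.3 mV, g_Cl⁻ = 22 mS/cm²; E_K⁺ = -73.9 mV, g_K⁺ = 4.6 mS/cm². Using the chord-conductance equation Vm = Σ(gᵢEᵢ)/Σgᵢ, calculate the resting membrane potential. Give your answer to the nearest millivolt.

Σ gᵢEᵢ = 22·(-59.3) + 4.6·(-73.9) = -1644.54
Σ gᵢ = 22 + 4.6 = 26.6
Vm = -1644.54 / 26.6 = -61.82 mV

-62 mV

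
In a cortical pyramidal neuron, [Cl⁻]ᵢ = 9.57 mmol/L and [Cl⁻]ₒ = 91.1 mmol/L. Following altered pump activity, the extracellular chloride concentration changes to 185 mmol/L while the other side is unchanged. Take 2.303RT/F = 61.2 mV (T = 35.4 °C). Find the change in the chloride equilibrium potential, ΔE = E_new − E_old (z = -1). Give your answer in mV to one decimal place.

-18.8 mV

E_old = (61.2/-1)·log₁₀(91.1/9.57) = -59.89 mV
E_new = (61.2/-1)·log₁₀(185/9.57) = -78.72 mV
ΔE = -78.72 − (-59.89) = -18.83 mV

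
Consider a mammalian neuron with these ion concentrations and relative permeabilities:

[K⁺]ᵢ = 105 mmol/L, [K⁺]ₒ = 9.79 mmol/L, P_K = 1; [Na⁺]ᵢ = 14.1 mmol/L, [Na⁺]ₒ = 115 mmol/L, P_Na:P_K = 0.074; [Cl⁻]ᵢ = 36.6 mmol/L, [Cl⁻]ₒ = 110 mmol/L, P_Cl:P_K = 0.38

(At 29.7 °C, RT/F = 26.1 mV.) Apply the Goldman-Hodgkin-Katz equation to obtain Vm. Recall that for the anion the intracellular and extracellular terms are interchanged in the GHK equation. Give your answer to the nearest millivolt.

-40 mV

Vm = 26.1 · ln[(Σ P·[cation]ₒ + Σ P·[anion]ᵢ) / (Σ P·[cation]ᵢ + Σ P·[anion]ₒ)]
Numerator = 1×9.79 + 0.074×115 + 0.38×36.6 = 32.21
Denominator = 1×105 + 0.074×14.1 + 0.38×110 = 147.8
Vm = 26.1 · ln(0.21785) = 26.1 × (-1.5239) = -39.77 mV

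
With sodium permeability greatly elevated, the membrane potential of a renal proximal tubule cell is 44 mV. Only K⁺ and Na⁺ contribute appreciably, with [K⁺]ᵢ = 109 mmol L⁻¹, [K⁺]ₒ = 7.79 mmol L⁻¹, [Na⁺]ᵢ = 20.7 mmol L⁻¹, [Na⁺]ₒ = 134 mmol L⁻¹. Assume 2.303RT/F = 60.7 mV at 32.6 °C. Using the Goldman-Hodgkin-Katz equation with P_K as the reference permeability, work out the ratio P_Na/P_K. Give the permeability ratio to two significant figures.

24

Let α = P_Na/P_K. GHK: Vm = 60.7·log₁₀[(Kₒ + α·Naₒ)/(Kᵢ + α·Naᵢ)].
10^(Vm/60.7) = 10^(44.0/60.7) = 5.3073
So 5.3073·(Kᵢ + α·Naᵢ) = Kₒ + α·Naₒ → α = (5.3073·109.0 − 7.79) / (134.0 − 5.3073·20.7)
α = (578.5 − 7.79) / (134.0 − 109.9) = 570.7/24.14 = 23.64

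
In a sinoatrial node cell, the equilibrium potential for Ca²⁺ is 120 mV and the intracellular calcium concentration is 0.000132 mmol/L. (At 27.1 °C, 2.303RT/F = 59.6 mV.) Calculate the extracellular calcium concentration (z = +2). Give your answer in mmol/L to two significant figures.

1.4 mmol/L

Nernst: E = (59.6/2) · log₁₀([out]/[in]), so log₁₀([out]/[in]) = 120.0 × 2 / 59.6 = 4.0268.
[out]/[in] = 10^(4.0268) = 1.064e+04.
[out] = 1.064e+04 × 0.000132 = 1.404 mmol/L.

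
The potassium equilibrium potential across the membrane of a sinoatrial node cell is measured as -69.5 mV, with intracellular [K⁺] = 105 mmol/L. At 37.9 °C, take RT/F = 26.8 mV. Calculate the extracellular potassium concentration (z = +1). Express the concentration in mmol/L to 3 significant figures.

7.85 mmol/L

Nernst: E = (26.8/1) · ln([out]/[in]), so ln([out]/[in]) = -69.5 × 1 / 26.8 = -2.5933.
[out]/[in] = e^(-2.5933) = 0.07477.
[out] = 0.07477 × 105 = 7.851 mmol/L.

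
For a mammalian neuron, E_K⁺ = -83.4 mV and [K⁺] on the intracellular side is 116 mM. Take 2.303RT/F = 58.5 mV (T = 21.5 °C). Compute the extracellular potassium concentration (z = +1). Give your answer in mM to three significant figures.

Nernst: E = (58.5/1) · log₁₀([out]/[in]), so log₁₀([out]/[in]) = -83.4 × 1 / 58.5 = -1.4256.
[out]/[in] = 10^(-1.4256) = 0.03753.
[out] = 0.03753 × 116 = 4.353 mM.

4.35 mM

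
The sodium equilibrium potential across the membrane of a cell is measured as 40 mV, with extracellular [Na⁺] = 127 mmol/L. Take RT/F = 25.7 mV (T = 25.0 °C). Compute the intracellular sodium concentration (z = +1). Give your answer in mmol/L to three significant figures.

Nernst: E = (25.7/1) · ln([out]/[in]), so ln([out]/[in]) = 40.0 × 1 / 25.7 = 1.5564.
[out]/[in] = e^(1.5564) = 4.742.
[in] = 127 / 4.742 = 26.78 mmol/L.

26.8 mmol/L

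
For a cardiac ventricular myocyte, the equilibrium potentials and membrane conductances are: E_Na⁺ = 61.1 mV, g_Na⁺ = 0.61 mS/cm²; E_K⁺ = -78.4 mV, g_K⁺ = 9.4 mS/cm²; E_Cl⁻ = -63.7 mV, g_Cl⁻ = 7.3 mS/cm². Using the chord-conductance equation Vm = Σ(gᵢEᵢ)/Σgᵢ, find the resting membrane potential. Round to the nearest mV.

-67 mV

Σ gᵢEᵢ = 0.61·(61.1) + 9.4·(-78.4) + 7.3·(-63.7) = -1164.70
Σ gᵢ = 0.61 + 9.4 + 7.3 = 17.31
Vm = -1164.70 / 17.31 = -67.28 mV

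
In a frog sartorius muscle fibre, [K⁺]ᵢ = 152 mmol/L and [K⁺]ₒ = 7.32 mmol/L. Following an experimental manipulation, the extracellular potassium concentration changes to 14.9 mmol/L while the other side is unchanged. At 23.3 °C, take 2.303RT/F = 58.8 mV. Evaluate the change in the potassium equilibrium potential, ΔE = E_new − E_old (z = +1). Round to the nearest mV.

18 mV

E_old = (58.8/1)·log₁₀(7.32/152) = -77.46 mV
E_new = (58.8/1)·log₁₀(14.9/152) = -59.31 mV
ΔE = -59.31 − (-77.46) = 18.15 mV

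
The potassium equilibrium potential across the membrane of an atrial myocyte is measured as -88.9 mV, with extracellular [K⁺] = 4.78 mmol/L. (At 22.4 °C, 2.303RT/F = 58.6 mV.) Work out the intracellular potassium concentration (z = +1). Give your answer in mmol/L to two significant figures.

160 mmol/L

Nernst: E = (58.6/1) · log₁₀([out]/[in]), so log₁₀([out]/[in]) = -88.9 × 1 / 58.6 = -1.5171.
[out]/[in] = 10^(-1.5171) = 0.0304.
[in] = 4.78 / 0.0304 = 157.2 mmol/L.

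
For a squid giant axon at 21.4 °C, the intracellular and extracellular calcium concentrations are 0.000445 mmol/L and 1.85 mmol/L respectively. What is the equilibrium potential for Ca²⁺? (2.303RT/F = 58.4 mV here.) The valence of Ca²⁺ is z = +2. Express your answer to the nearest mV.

106 mV

E = (58.4/z) · log₁₀([Ca²⁺]_out/[Ca²⁺]_in) with z = +2.
= (58.4/2) · log₁₀(1.85/0.000445) = 29.20 · log₁₀(4157)
= 29.20 · (3.6188) = 105.67 mV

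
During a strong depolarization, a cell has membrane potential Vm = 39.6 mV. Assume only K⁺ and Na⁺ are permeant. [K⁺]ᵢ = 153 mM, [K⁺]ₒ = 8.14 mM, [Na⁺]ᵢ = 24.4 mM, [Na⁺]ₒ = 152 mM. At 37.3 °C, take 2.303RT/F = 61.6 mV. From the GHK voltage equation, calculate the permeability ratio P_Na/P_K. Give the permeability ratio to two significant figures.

Let α = P_Na/P_K. GHK: Vm = 61.6·log₁₀[(Kₒ + α·Naₒ)/(Kᵢ + α·Naᵢ)].
10^(Vm/61.6) = 10^(39.6/61.6) = 4.394
So 4.394·(Kᵢ + α·Naᵢ) = Kₒ + α·Naₒ → α = (4.394·153.0 − 8.14) / (152.0 − 4.394·24.4)
α = (672.3 − 8.14) / (152.0 − 107.2) = 664.1/44.79 = 14.83

15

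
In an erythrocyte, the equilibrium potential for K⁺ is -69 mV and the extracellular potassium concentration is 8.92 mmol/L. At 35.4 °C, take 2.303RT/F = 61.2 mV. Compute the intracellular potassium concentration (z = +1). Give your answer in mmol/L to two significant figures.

Nernst: E = (61.2/1) · log₁₀([out]/[in]), so log₁₀([out]/[in]) = -69.0 × 1 / 61.2 = -1.1275.
[out]/[in] = 10^(-1.1275) = 0.07457.
[in] = 8.92 / 0.07457 = 119.6 mmol/L.

120 mmol/L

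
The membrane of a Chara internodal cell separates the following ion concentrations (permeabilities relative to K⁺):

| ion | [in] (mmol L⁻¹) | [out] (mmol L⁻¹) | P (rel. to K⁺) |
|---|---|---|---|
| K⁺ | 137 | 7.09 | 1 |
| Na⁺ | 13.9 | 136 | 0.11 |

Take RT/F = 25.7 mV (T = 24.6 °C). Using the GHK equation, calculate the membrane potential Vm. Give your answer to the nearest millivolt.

Vm = 25.7 · ln[(Σ P·[cation]ₒ + Σ P·[anion]ᵢ) / (Σ P·[cation]ᵢ + Σ P·[anion]ₒ)]
Numerator = 1×7.09 + 0.11×136 = 22.05
Denominator = 1×137 + 0.11×13.9 = 138.5
Vm = 25.7 · ln(0.15917) = 25.7 × (-1.8378) = -47.23 mV

-47 mV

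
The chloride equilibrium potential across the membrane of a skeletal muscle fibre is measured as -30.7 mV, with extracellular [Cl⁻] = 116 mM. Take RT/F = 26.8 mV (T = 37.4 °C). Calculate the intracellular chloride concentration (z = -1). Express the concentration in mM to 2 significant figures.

37 mM

Nernst: E = (26.8/-1) · ln([out]/[in]), so ln([out]/[in]) = -30.7 × -1 / 26.8 = 1.1455.
[out]/[in] = e^(1.1455) = 3.144.
[in] = 116 / 3.144 = 36.89 mM.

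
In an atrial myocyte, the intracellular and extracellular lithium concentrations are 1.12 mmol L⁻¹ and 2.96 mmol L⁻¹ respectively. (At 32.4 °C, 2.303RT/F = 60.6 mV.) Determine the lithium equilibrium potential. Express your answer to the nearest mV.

E = (60.6/z) · log₁₀([Li⁺]_out/[Li⁺]_in) with z = +1.
= (60.6/1) · log₁₀(2.96/1.12) = 60.60 · log₁₀(2.643)
= 60.60 · (0.4221) = 25.58 mV

26 mV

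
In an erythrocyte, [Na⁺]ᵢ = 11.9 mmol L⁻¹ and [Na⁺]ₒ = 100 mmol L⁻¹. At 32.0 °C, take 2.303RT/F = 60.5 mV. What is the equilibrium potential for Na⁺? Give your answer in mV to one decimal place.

55.9 mV

E = (60.5/z) · log₁₀([Na⁺]_out/[Na⁺]_in) with z = +1.
= (60.5/1) · log₁₀(100/11.9) = 60.50 · log₁₀(8.403)
= 60.50 · (0.9245) = 55.93 mV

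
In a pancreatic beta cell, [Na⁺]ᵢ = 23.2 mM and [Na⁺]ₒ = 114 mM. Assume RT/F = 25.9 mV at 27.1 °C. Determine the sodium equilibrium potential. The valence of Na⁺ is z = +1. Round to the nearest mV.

41 mV

E = (25.9/z) · ln([Na⁺]_out/[Na⁺]_in) with z = +1.
= (25.9/1) · ln(114/23.2) = 25.90 · ln(4.914)
= 25.90 · (1.5920) = 41.23 mV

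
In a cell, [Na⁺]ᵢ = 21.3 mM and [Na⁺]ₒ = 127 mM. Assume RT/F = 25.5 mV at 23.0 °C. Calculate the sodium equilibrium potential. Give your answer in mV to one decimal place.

E = (25.5/z) · ln([Na⁺]_out/[Na⁺]_in) with z = +1.
= (25.5/1) · ln(127/21.3) = 25.50 · ln(5.962)
= 25.50 · (1.7855) = 45.53 mV

45.5 mV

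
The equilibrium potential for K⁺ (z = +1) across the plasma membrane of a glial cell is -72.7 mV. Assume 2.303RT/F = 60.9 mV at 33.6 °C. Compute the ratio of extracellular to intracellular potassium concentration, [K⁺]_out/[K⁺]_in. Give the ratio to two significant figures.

log₁₀([out]/[in]) = E·z/(60.9) = -72.7 × 1 / 60.9 = -1.1938
[out]/[in] = 10^(-1.1938) = 0.06401

0.064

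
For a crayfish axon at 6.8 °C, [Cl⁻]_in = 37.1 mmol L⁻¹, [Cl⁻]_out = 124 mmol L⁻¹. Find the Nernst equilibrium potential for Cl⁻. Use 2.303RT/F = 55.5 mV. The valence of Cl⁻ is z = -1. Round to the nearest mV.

E = (55.5/z) · log₁₀([Cl⁻]_out/[Cl⁻]_in) with z = -1.
For an anion, dividing by z = -1 reverses the sign.
= (55.5/-1) · log₁₀(124/37.1) = -55.50 · log₁₀(3.342)
= -55.50 · (0.5240) = -29.08 mV

-29 mV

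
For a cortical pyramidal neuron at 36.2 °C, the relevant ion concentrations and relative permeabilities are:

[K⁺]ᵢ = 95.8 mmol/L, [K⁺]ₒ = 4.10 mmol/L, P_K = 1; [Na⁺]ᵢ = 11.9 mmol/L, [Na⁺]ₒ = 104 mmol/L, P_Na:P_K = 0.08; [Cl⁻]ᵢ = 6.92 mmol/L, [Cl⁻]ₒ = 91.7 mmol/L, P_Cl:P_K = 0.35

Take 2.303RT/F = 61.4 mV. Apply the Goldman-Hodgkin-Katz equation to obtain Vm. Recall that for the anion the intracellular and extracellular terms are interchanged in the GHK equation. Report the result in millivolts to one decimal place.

Vm = 61.4 · log₁₀[(Σ P·[cation]ₒ + Σ P·[anion]ᵢ) / (Σ P·[cation]ᵢ + Σ P·[anion]ₒ)]
Numerator = 1×4.10 + 0.08×104 + 0.35×6.92 = 14.84
Denominator = 1×95.8 + 0.08×11.9 + 0.35×91.7 = 128.8
Vm = 61.4 · log₁₀(0.11519) = 61.4 × (-0.9386) = -57.63 mV

-57.6 mV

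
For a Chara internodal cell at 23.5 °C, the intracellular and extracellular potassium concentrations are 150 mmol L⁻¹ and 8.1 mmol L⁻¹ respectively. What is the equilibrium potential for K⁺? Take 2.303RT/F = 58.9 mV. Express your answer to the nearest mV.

-75 mV

E = (58.9/z) · log₁₀([K⁺]_out/[K⁺]_in) with z = +1.
= (58.9/1) · log₁₀(8.1/150) = 58.90 · log₁₀(0.054)
= 58.90 · (-1.2676) = -74.66 mV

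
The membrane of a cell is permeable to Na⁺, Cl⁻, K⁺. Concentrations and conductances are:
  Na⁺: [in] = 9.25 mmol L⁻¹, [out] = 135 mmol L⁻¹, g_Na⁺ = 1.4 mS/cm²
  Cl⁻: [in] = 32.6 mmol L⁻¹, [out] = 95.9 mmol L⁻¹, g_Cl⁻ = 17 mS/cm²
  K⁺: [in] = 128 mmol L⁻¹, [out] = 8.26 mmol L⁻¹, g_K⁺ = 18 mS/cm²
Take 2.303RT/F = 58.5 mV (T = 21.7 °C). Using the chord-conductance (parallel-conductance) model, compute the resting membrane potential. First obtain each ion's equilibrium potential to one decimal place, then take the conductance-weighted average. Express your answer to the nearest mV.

E_Na⁺ = (58.5/1)·log₁₀(135/9.25) = 68.1 mV
E_Cl⁻ = (58.5/-1)·log₁₀(95.9/32.6) = -27.4 mV
E_K⁺ = (58.5/1)·log₁₀(8.26/128) = -69.6 mV
Vm = (Σ gᵢEᵢ)/(Σ gᵢ) = (1.4·68.1 + 17·-27.4 + 18·-69.6) / (1.4 + 17 + 18)
= -1623.26 / 36.4 = -44.60 mV

-45 mV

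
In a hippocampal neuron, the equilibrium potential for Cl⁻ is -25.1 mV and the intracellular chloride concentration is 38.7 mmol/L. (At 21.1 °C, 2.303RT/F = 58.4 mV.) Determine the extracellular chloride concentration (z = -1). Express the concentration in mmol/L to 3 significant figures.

104 mmol/L

Nernst: E = (58.4/-1) · log₁₀([out]/[in]), so log₁₀([out]/[in]) = -25.1 × -1 / 58.4 = 0.4298.
[out]/[in] = 10^(0.4298) = 2.69.
[out] = 2.69 × 38.7 = 104.1 mmol/L.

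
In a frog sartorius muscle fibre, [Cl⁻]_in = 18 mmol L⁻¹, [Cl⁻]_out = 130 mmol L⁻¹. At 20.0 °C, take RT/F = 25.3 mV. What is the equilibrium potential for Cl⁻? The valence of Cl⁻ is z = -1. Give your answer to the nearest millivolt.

E = (25.3/z) · ln([Cl⁻]_out/[Cl⁻]_in) with z = -1.
For an anion, dividing by z = -1 reverses the sign.
= (25.3/-1) · ln(130/18) = -25.30 · ln(7.222)
= -25.30 · (1.9772) = -50.02 mV

-50 mV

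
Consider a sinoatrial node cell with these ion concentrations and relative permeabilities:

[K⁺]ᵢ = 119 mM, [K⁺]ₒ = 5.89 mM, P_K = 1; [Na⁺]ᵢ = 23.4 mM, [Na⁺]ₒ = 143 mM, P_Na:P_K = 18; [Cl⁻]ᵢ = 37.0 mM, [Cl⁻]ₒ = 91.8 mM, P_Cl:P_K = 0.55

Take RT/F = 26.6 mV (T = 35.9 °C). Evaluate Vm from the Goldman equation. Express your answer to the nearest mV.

39 mV

Vm = 26.6 · ln[(Σ P·[cation]ₒ + Σ P·[anion]ᵢ) / (Σ P·[cation]ᵢ + Σ P·[anion]ₒ)]
Numerator = 1×5.89 + 18×143 + 0.55×37.0 = 2600
Denominator = 1×119 + 18×23.4 + 0.55×91.8 = 590.7
Vm = 26.6 · ln(4.402) = 26.6 × (1.4821) = 39.42 mV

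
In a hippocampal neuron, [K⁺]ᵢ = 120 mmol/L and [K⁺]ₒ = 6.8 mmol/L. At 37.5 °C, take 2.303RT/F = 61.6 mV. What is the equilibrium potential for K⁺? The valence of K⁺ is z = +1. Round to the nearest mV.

-77 mV

E = (61.6/z) · log₁₀([K⁺]_out/[K⁺]_in) with z = +1.
= (61.6/1) · log₁₀(6.8/120) = 61.60 · log₁₀(0.05667)
= 61.60 · (-1.2467) = -76.80 mV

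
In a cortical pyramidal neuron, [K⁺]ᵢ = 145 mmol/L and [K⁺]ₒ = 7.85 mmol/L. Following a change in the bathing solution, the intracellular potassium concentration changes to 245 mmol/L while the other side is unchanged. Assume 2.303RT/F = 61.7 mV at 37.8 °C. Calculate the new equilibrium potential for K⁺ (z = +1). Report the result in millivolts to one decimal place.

After the shift: [K⁺]_out = 7.85, [K⁺]_in = 245 mmol/L.
E_new = (61.7/1)·log₁₀(7.85/245) = 61.70 · (-1.4943) = -92.20 mV

-92.2 mV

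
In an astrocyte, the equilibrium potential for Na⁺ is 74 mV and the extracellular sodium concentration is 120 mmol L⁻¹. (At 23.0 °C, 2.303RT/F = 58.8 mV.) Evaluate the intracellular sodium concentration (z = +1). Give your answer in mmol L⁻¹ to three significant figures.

6.62 mmol L⁻¹

Nernst: E = (58.8/1) · log₁₀([out]/[in]), so log₁₀([out]/[in]) = 74.0 × 1 / 58.8 = 1.2585.
[out]/[in] = 10^(1.2585) = 18.13.
[in] = 120 / 18.13 = 6.617 mmol L⁻¹.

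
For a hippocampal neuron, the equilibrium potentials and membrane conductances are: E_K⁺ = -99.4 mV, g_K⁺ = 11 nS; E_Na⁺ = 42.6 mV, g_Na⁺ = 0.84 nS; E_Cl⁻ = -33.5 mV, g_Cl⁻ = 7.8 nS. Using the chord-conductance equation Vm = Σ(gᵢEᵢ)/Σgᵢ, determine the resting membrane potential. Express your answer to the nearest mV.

-67 mV

Σ gᵢEᵢ = 11·(-99.4) + 0.84·(42.6) + 7.8·(-33.5) = -1318.92
Σ gᵢ = 11 + 0.84 + 7.8 = 19.64
Vm = -1318.92 / 19.64 = -67.15 mV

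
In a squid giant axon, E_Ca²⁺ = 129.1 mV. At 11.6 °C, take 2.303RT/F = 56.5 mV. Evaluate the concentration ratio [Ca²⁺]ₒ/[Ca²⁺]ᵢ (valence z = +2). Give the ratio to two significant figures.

37000

log₁₀([out]/[in]) = E·z/(56.5) = 129.1 × 2 / 56.5 = 4.5699
[out]/[in] = 10^(4.5699) = 3.715e+04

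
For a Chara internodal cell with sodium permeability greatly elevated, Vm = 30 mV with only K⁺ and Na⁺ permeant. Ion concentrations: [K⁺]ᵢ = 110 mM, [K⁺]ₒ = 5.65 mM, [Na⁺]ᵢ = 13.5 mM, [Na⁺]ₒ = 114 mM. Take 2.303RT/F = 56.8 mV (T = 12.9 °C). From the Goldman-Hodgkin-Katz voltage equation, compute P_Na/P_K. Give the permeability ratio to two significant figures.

5.3

Let α = P_Na/P_K. GHK: Vm = 56.8·log₁₀[(Kₒ + α·Naₒ)/(Kᵢ + α·Naᵢ)].
10^(Vm/56.8) = 10^(30.0/56.8) = 3.3742
So 3.3742·(Kᵢ + α·Naᵢ) = Kₒ + α·Naₒ → α = (3.3742·110.0 − 5.65) / (114.0 − 3.3742·13.5)
α = (371.2 − 5.65) / (114.0 − 45.55) = 365.5/68.45 = 5.34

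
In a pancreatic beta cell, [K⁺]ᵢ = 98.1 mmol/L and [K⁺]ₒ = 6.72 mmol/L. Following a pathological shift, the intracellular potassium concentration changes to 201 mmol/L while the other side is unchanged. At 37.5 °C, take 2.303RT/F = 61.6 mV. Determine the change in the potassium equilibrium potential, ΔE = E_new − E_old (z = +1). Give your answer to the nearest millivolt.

E_old = (61.6/1)·log₁₀(6.72/98.1) = -71.72 mV
E_new = (61.6/1)·log₁₀(6.72/201) = -90.91 mV
ΔE = -90.91 − (-71.72) = -19.19 mV

-19 mV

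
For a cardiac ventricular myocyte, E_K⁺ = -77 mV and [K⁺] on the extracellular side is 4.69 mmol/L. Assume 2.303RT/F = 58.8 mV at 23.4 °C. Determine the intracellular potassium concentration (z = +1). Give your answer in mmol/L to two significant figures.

Nernst: E = (58.8/1) · log₁₀([out]/[in]), so log₁₀([out]/[in]) = -77.0 × 1 / 58.8 = -1.3095.
[out]/[in] = 10^(-1.3095) = 0.04903.
[in] = 4.69 / 0.04903 = 95.65 mmol/L.

96 mmol/L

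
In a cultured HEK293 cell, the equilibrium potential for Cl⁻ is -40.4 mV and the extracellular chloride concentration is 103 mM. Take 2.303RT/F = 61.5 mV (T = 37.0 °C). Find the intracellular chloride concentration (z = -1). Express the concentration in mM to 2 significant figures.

Nernst: E = (61.5/-1) · log₁₀([out]/[in]), so log₁₀([out]/[in]) = -40.4 × -1 / 61.5 = 0.6569.
[out]/[in] = 10^(0.6569) = 4.538.
[in] = 103 / 4.538 = 22.69 mM.

23 mM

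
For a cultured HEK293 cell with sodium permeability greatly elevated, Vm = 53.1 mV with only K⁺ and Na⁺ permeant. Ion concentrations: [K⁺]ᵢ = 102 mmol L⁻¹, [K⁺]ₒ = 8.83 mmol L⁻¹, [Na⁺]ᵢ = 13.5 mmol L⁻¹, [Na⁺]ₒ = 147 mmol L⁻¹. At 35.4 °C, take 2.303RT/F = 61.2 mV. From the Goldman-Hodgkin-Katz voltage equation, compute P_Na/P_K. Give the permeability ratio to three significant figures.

15.7

Let α = P_Na/P_K. GHK: Vm = 61.2·log₁₀[(Kₒ + α·Naₒ)/(Kᵢ + α·Naᵢ)].
10^(Vm/61.2) = 10^(53.1/61.2) = 7.373
So 7.373·(Kᵢ + α·Naᵢ) = Kₒ + α·Naₒ → α = (7.373·102.0 − 8.83) / (147.0 − 7.373·13.5)
α = (752.1 − 8.83) / (147.0 − 99.54) = 743.2/47.46 = 15.66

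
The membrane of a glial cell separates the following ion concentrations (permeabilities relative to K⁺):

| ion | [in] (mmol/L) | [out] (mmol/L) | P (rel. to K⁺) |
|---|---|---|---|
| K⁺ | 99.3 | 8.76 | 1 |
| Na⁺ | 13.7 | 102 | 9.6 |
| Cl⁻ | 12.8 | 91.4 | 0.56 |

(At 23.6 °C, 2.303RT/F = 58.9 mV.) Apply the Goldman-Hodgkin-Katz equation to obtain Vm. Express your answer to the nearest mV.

32 mV

Vm = 58.9 · log₁₀[(Σ P·[cation]ₒ + Σ P·[anion]ᵢ) / (Σ P·[cation]ᵢ + Σ P·[anion]ₒ)]
Numerator = 1×8.76 + 9.6×102 + 0.56×12.8 = 995.1
Denominator = 1×99.3 + 9.6×13.7 + 0.56×91.4 = 282
Vm = 58.9 · log₁₀(3.5288) = 58.9 × (0.5476) = 32.26 mV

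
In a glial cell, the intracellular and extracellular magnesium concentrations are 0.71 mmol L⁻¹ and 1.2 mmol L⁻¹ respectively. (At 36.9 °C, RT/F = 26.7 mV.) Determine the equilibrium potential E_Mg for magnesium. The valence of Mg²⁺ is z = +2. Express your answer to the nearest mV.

E = (26.7/z) · ln([Mg²⁺]_out/[Mg²⁺]_in) with z = +2.
= (26.7/2) · ln(1.2/0.71) = 13.35 · ln(1.69)
= 13.35 · (0.5248) = 7.01 mV

7 mV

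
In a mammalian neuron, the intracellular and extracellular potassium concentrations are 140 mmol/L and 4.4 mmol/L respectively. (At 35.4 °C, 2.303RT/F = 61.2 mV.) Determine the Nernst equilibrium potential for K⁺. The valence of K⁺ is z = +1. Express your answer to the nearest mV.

E = (61.2/z) · log₁₀([K⁺]_out/[K⁺]_in) with z = +1.
= (61.2/1) · log₁₀(4.4/140) = 61.20 · log₁₀(0.03143)
= 61.20 · (-1.5027) = -91.96 mV

-92 mV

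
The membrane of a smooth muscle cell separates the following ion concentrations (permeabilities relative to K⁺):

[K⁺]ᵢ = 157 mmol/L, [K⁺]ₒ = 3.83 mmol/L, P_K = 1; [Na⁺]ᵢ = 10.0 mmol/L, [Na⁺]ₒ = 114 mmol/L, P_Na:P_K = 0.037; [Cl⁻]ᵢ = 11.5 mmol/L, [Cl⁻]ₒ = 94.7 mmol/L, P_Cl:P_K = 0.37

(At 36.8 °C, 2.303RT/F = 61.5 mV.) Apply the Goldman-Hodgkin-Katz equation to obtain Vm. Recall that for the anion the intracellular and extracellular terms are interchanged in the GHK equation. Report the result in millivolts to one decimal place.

Vm = 61.5 · log₁₀[(Σ P·[cation]ₒ + Σ P·[anion]ᵢ) / (Σ P·[cation]ᵢ + Σ P·[anion]ₒ)]
Numerator = 1×3.83 + 0.037×114 + 0.37×11.5 = 12.3
Denominator = 1×157 + 0.037×10.0 + 0.37×94.7 = 192.4
Vm = 61.5 · log₁₀(0.063942) = 61.5 × (-1.1942) = -73.44 mV

-73.4 mV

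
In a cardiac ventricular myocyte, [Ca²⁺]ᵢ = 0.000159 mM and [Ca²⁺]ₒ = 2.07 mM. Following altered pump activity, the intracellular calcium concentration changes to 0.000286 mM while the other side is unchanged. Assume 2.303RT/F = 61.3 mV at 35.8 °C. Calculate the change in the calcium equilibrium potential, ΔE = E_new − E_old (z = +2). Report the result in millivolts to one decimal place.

E_old = (61.3/2)·log₁₀(2.07/0.000159) = 126.11 mV
E_new = (61.3/2)·log₁₀(2.07/0.000286) = 118.30 mV
ΔE = 118.30 − (126.11) = -7.81 mV

-7.8 mV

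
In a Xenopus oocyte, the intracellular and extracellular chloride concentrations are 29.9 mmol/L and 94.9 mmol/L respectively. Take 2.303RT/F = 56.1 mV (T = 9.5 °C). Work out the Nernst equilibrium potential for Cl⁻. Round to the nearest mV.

E = (56.1/z) · log₁₀([Cl⁻]_out/[Cl⁻]_in) with z = -1.
For an anion, dividing by z = -1 reverses the sign.
= (56.1/-1) · log₁₀(94.9/29.9) = -56.10 · log₁₀(3.174)
= -56.10 · (0.5016) = -28.14 mV

-28 mV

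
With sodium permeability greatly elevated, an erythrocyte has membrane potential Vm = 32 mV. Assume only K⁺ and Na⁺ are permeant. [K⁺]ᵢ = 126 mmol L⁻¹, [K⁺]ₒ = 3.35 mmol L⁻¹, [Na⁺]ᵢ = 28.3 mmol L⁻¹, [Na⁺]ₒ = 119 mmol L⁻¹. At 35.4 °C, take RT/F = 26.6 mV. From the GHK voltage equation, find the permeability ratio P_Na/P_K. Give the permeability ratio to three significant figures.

Let α = P_Na/P_K. GHK: Vm = 26.6·ln[(Kₒ + α·Naₒ)/(Kᵢ + α·Naᵢ)].
e^(Vm/26.6) = e^(32.0/26.6) = 3.3301
So 3.3301·(Kᵢ + α·Naᵢ) = Kₒ + α·Naₒ → α = (3.3301·126.0 − 3.35) / (119.0 − 3.3301·28.3)
α = (419.6 − 3.35) / (119.0 − 94.24) = 416.2/24.76 = 16.81

16.8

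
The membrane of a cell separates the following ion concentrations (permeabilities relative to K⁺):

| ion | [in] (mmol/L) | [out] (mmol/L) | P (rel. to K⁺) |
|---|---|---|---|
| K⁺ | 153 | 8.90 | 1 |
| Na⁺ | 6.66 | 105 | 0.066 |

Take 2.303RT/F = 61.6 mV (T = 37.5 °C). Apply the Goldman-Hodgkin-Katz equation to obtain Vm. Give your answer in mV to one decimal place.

-60.8 mV

Vm = 61.6 · log₁₀[(Σ P·[cation]ₒ + Σ P·[anion]ᵢ) / (Σ P·[cation]ᵢ + Σ P·[anion]ₒ)]
Numerator = 1×8.90 + 0.066×105 = 15.83
Denominator = 1×153 + 0.066×6.66 = 153.4
Vm = 61.6 · log₁₀(0.10317) = 61.6 × (-0.9865) = -60.77 mV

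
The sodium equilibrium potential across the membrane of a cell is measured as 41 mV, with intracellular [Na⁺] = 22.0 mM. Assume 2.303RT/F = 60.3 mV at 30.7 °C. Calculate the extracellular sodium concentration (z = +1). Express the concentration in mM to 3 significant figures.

Nernst: E = (60.3/1) · log₁₀([out]/[in]), so log₁₀([out]/[in]) = 41.0 × 1 / 60.3 = 0.6799.
[out]/[in] = 10^(0.6799) = 4.786.
[out] = 4.786 × 22.0 = 105.3 mM.

105 mM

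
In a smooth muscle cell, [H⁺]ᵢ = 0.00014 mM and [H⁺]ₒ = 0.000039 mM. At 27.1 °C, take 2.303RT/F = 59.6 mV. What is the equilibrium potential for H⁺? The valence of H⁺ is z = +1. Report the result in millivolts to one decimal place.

E = (59.6/z) · log₁₀([H⁺]_out/[H⁺]_in) with z = +1.
= (59.6/1) · log₁₀(0.000039/0.00014) = 59.60 · log₁₀(0.2786)
= 59.60 · (-0.5551) = -33.08 mV

-33.1 mV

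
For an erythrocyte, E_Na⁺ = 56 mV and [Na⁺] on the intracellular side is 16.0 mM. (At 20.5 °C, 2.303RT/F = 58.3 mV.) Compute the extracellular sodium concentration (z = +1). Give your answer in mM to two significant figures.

150 mM

Nernst: E = (58.3/1) · log₁₀([out]/[in]), so log₁₀([out]/[in]) = 56.0 × 1 / 58.3 = 0.9605.
[out]/[in] = 10^(0.9605) = 9.132.
[out] = 9.132 × 16.0 = 146.1 mM.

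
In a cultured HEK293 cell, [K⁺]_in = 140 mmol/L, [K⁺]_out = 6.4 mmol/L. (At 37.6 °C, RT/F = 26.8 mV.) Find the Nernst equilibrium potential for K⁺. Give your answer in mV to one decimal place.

E = (26.8/z) · ln([K⁺]_out/[K⁺]_in) with z = +1.
= (26.8/1) · ln(6.4/140) = 26.80 · ln(0.04571)
= 26.80 · (-3.0853) = -82.69 mV

-82.7 mV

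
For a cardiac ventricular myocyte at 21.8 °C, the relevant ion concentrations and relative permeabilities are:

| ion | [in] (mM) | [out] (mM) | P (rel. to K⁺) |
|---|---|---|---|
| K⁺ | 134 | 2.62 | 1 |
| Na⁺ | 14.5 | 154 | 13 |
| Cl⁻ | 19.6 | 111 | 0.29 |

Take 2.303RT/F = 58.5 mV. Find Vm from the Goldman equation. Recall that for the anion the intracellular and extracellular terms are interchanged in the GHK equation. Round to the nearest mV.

Vm = 58.5 · log₁₀[(Σ P·[cation]ₒ + Σ P·[anion]ᵢ) / (Σ P·[cation]ᵢ + Σ P·[anion]ₒ)]
Numerator = 1×2.62 + 13×154 + 0.29×19.6 = 2010
Denominator = 1×134 + 13×14.5 + 0.29×111 = 354.7
Vm = 58.5 · log₁₀(5.6678) = 58.5 × (0.7534) = 44.07 mV

44 mV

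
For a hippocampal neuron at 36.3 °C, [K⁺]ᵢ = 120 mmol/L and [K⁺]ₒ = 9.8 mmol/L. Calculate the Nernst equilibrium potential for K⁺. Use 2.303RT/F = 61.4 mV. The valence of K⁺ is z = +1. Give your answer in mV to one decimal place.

-66.8 mV

E = (61.4/z) · log₁₀([K⁺]_out/[K⁺]_in) with z = +1.
= (61.4/1) · log₁₀(9.8/120) = 61.40 · log₁₀(0.08167)
= 61.40 · (-1.0880) = -66.80 mV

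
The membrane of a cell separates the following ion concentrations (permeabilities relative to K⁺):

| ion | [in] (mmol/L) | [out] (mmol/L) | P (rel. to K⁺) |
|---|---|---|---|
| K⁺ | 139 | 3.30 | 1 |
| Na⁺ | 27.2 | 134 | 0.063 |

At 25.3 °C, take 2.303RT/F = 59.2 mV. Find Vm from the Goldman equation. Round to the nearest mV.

Vm = 59.2 · log₁₀[(Σ P·[cation]ₒ + Σ P·[anion]ᵢ) / (Σ P·[cation]ᵢ + Σ P·[anion]ₒ)]
Numerator = 1×3.30 + 0.063×134 = 11.74
Denominator = 1×139 + 0.063×27.2 = 140.7
Vm = 59.2 · log₁₀(0.083446) = 59.2 × (-1.0786) = -63.85 mV

-64 mV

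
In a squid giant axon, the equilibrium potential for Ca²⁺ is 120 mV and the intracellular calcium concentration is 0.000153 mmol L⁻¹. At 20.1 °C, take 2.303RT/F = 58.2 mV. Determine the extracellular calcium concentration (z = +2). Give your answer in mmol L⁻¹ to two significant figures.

2.0 mmol L⁻¹

Nernst: E = (58.2/2) · log₁₀([out]/[in]), so log₁₀([out]/[in]) = 120.0 × 2 / 58.2 = 4.1237.
[out]/[in] = 10^(4.1237) = 1.33e+04.
[out] = 1.33e+04 × 0.000153 = 2.034 mmol L⁻¹.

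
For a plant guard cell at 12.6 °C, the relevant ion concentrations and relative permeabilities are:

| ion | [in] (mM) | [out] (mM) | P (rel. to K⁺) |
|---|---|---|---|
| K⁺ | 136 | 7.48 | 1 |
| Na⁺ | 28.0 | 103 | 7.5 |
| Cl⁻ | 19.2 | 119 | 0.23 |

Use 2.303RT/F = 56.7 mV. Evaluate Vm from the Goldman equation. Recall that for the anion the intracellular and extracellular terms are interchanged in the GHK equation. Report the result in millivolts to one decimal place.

Vm = 56.7 · log₁₀[(Σ P·[cation]ₒ + Σ P·[anion]ᵢ) / (Σ P·[cation]ᵢ + Σ P·[anion]ₒ)]
Numerator = 1×7.48 + 7.5×103 + 0.23×19.2 = 784.4
Denominator = 1×136 + 7.5×28.0 + 0.23×119 = 373.4
Vm = 56.7 · log₁₀(2.1009) = 56.7 × (0.3224) = 18.28 mV

18.3 mV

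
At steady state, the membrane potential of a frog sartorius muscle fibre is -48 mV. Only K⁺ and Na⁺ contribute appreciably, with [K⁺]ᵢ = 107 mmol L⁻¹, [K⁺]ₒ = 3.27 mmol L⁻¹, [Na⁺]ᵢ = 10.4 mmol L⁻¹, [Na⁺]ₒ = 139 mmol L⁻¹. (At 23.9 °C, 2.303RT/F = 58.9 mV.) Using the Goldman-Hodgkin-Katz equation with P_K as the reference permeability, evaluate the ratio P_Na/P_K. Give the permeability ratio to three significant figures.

0.0954

Let α = P_Na/P_K. GHK: Vm = 58.9·log₁₀[(Kₒ + α·Naₒ)/(Kᵢ + α·Naᵢ)].
10^(Vm/58.9) = 10^(-48.0/58.9) = 0.15313
So 0.15313·(Kᵢ + α·Naᵢ) = Kₒ + α·Naₒ → α = (0.15313·107.0 − 3.27) / (139.0 − 0.15313·10.4)
α = (16.38 − 3.27) / (139.0 − 1.593) = 13.11/137.4 = 0.09545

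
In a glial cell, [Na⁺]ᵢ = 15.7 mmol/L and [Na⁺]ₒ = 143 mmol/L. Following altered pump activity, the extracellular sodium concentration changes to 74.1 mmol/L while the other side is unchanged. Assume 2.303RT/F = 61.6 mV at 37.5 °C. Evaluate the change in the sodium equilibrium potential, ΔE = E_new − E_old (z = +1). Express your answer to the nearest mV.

E_old = (61.6/1)·log₁₀(143/15.7) = 59.10 mV
E_new = (61.6/1)·log₁₀(74.1/15.7) = 41.51 mV
ΔE = 41.51 − (59.10) = -17.59 mV

-18 mV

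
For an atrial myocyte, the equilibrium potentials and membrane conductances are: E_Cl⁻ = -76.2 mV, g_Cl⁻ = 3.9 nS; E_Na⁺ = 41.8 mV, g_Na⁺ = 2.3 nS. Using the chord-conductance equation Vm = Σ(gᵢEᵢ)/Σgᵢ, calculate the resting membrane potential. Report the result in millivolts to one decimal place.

Σ gᵢEᵢ = 3.9·(-76.2) + 2.3·(41.8) = -201.04
Σ gᵢ = 3.9 + 2.3 = 6.2
Vm = -201.04 / 6.2 = -32.43 mV

-32.4 mV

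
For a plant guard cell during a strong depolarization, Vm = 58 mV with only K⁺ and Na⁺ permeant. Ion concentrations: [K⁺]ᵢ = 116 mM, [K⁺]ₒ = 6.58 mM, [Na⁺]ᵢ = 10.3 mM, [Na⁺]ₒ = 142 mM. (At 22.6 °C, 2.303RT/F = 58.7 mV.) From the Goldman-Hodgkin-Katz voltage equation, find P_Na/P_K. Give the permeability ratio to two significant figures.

27

Let α = P_Na/P_K. GHK: Vm = 58.7·log₁₀[(Kₒ + α·Naₒ)/(Kᵢ + α·Naᵢ)].
10^(Vm/58.7) = 10^(58.0/58.7) = 9.7292
So 9.7292·(Kᵢ + α·Naᵢ) = Kₒ + α·Naₒ → α = (9.7292·116.0 − 6.58) / (142.0 − 9.7292·10.3)
α = (1129 − 6.58) / (142.0 − 100.2) = 1122/41.79 = 26.85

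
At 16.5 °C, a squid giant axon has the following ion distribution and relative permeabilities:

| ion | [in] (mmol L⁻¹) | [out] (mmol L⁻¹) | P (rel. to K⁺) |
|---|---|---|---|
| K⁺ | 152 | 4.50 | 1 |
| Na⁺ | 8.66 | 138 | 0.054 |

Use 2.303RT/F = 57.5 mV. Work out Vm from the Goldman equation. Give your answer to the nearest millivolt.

Vm = 57.5 · log₁₀[(Σ P·[cation]ₒ + Σ P·[anion]ᵢ) / (Σ P·[cation]ᵢ + Σ P·[anion]ₒ)]
Numerator = 1×4.50 + 0.054×138 = 11.95
Denominator = 1×152 + 0.054×8.66 = 152.5
Vm = 57.5 · log₁₀(0.07839) = 57.5 × (-1.1057) = -63.58 mV

-64 mV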